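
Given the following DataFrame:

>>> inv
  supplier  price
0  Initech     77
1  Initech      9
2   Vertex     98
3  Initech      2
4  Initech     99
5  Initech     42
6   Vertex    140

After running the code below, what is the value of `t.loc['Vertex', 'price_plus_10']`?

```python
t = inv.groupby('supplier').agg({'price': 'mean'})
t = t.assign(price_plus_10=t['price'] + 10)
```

group by supplier, mean of price:
          price
supplier       
Initech    45.8
Vertex    119.0
add column price_plus_10 = t['price'] + 10:
          price  price_plus_10
supplier                      
Initech    45.8           55.8
Vertex    119.0          129.0
Hence 129.0.

129.0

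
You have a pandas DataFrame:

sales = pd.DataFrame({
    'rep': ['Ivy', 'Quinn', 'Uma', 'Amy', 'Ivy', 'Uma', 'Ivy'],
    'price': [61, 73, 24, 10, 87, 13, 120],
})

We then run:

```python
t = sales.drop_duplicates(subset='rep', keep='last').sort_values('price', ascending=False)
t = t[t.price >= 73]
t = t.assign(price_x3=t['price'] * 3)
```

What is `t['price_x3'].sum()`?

drop duplicate rep (keep=last):
     rep  price
1  Quinn     73
3    Amy     10
5    Uma     13
6    Ivy    120
sort by price descending:
     rep  price
6    Ivy    120
1  Quinn     73
5    Uma     13
3    Amy     10
filter rows where price >= 73:
     rep  price
6    Ivy    120
1  Quinn     73
add column price_x3 = t['price'] * 3:
     rep  price  price_x3
6    Ivy    120       360
1  Quinn     73       219
sum of column 'price_x3' → 579

579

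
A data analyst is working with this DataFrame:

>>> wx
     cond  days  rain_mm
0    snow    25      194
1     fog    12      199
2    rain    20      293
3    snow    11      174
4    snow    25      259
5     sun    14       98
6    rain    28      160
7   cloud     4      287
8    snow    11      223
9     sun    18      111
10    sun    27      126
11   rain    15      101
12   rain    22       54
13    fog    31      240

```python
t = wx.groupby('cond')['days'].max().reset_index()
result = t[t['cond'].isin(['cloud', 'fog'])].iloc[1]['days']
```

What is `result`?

31

group by cond, max of days:
cond
cloud     4
fog      31
rain     28
snow     25
sun      27
Name: days, dtype: int64
reset_index():
    cond  days
0  cloud     4
1    fog    31
2   rain    28
3   snow    25
4    sun    27
filter rows where cond in ['cloud', 'fog']:
    cond  days
0  cloud     4
1    fog    31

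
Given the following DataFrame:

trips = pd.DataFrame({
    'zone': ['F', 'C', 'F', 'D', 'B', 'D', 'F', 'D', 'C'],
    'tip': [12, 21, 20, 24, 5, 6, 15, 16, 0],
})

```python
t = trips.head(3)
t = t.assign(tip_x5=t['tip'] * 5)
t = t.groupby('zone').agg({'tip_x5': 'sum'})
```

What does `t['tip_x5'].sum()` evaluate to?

take first 3 rows:
  zone  tip
0    F   12
1    C   21
2    F   20
add column tip_x5 = t['tip'] * 5:
  zone  tip  tip_x5
0    F   12      60
1    C   21     105
2    F   20     100
group by zone, sum of tip_x5:
      tip_x5
zone        
C        105
F        160
The sum of column 'tip_x5' is 265.

265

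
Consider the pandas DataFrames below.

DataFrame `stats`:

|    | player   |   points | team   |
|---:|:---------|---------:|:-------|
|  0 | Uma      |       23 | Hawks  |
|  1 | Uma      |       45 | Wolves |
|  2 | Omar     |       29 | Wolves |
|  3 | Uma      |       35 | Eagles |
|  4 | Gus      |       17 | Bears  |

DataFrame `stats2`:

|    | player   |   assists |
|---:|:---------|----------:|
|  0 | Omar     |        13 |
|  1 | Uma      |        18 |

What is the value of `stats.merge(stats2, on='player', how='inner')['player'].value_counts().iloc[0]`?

3

merge on 'player' (how='inner') → 4 rows:
  player  points    team  assists
0    Uma      23   Hawks       18
1    Uma      45  Wolves       18
2   Omar      29  Wolves       13
3    Uma      35  Eagles       18
value_counts of player:
player
Uma     3
Omar    1
Name: count, dtype: int64
Hence 3.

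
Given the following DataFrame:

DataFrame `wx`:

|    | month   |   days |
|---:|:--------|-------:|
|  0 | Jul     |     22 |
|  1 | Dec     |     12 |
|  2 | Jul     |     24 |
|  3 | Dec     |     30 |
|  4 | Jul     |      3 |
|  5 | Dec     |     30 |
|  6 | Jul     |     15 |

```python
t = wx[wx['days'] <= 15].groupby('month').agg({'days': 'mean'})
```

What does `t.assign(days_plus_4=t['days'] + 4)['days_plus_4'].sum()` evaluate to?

29.0

filter rows where days <= 15:
  month  days
1   Dec    12
4   Jul     3
6   Jul    15
group by month, mean of days:
       days
month      
Dec    12.0
Jul     9.0
add column days_plus_4 = t['days'] + 4:
       days  days_plus_4
month                   
Dec    12.0         16.0
Jul     9.0         13.0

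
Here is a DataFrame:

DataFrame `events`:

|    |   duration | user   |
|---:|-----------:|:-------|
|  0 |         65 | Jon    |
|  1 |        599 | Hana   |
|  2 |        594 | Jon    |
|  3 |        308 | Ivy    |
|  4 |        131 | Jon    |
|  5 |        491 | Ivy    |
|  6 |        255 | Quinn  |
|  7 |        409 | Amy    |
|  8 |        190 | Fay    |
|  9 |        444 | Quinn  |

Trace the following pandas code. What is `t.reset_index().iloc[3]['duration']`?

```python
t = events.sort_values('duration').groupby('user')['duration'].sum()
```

sort by duration:
   duration   user
0        65    Jon
4       131    Jon
8       190    Fay
6       255  Quinn
3       308    Ivy
7       409    Amy
9       444  Quinn
5       491    Ivy
2       594    Jon
1       599   Hana
group by user, sum of duration:
user
Amy      409
Fay      190
Hana     599
Ivy      799
Jon      790
Quinn    699
Name: duration, dtype: int64
reset_index():
    user  duration
0    Amy       409
1    Fay       190
2   Hana       599
3    Ivy       799
4    Jon       790
5  Quinn       699
So iloc[3]['duration'] = 799.

799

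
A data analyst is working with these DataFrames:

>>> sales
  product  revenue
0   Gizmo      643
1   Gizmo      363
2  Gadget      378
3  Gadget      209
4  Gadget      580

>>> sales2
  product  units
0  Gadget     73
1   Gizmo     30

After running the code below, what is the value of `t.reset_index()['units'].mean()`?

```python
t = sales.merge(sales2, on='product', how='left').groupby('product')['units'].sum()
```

merge on 'product' (how='left') → 5 rows:
  product  revenue  units
0   Gizmo      643     30
1   Gizmo      363     30
2  Gadget      378     73
3  Gadget      209     73
4  Gadget      580     73
group by product, sum of units:
product
Gadget    219
Gizmo      60
Name: units, dtype: int64
reset_index():
  product  units
0  Gadget    219
1   Gizmo     60

139.5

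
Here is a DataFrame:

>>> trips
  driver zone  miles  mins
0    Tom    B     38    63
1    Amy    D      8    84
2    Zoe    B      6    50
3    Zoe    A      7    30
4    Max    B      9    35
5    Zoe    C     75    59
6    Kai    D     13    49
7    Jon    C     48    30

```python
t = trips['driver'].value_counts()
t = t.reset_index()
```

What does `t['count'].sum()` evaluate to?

value_counts of driver:
driver
Zoe    3
Tom    1
Amy    1
Max    1
Kai    1
Jon    1
Name: count, dtype: int64
reset_index():
  driver  count
0    Zoe      3
1    Tom      1
2    Amy      1
3    Max      1
4    Kai      1
5    Jon      1
Hence 8.

8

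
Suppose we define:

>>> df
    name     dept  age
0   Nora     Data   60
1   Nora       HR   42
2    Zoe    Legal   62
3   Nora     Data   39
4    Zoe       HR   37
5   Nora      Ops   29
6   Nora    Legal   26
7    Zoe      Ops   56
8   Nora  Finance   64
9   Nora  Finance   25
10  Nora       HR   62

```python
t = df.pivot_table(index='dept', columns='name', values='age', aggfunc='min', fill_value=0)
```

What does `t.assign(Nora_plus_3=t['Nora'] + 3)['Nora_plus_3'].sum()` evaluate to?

176

pivot: rows=dept, cols=name, min(age):
name     Nora  Zoe
dept              
Data       39    0
Finance    25    0
HR         42   37
Legal      26   62
Ops        29   56
add column Nora_plus_3 = t['Nora'] + 3:
name     Nora  Zoe  Nora_plus_3
dept                           
Data       39    0           42
Finance    25    0           28
HR         42   37           45
Legal      26   62           29
Ops        29   56           32
The sum of column 'Nora_plus_3' is 176.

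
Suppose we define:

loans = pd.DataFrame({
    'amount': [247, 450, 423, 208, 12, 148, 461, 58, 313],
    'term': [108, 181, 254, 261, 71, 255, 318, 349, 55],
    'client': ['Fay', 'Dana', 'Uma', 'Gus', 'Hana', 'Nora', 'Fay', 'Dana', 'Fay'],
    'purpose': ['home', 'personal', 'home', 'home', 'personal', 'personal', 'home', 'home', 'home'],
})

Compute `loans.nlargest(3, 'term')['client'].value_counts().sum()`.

take 3 rows with largest term:
   amount  term client purpose
7      58   349   Dana    home
6     461   318    Fay    home
3     208   261    Gus    home
value_counts of client:
client
Dana    1
Fay     1
Gus     1
Name: count, dtype: int64
So sum() = 3.

3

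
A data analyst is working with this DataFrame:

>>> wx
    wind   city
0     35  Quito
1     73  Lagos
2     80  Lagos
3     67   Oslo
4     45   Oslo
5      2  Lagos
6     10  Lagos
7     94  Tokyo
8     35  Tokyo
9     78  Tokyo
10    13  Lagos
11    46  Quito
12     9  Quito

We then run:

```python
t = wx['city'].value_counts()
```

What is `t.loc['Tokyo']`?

value_counts of city:
city
Lagos    5
Quito    3
Tokyo    3
Oslo     2
Name: count, dtype: int64

3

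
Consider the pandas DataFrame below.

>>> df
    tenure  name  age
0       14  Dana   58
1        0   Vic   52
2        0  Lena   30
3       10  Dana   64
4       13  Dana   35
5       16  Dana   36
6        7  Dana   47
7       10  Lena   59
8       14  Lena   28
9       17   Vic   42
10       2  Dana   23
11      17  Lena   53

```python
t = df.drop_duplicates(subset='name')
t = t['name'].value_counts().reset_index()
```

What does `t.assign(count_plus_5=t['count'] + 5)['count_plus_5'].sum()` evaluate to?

18

drop duplicate name (keep=first):
   tenure  name  age
0      14  Dana   58
1       0   Vic   52
2       0  Lena   30
value_counts of name:
name
Dana    1
Vic     1
Lena    1
Name: count, dtype: int64
reset_index():
   name  count
0  Dana      1
1   Vic      1
2  Lena      1
add column count_plus_5 = t['count'] + 5:
   name  count  count_plus_5
0  Dana      1             6
1   Vic      1             6
2  Lena      1             6
Hence 18.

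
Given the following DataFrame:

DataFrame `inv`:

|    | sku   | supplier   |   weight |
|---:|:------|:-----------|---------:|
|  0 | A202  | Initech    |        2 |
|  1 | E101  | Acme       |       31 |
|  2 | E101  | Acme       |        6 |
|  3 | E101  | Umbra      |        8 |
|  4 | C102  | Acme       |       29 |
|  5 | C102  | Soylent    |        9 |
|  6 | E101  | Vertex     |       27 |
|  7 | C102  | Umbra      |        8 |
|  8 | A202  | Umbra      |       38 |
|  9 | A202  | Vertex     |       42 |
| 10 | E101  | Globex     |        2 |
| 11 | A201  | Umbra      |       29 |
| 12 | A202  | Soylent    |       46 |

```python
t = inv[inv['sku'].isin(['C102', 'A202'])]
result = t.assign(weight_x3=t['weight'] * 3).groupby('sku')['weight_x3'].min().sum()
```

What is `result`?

filter rows where sku in ['C102', 'A202']:
     sku supplier  weight
0   A202  Initech       2
4   C102     Acme      29
5   C102  Soylent       9
7   C102    Umbra       8
8   A202    Umbra      38
9   A202   Vertex      42
12  A202  Soylent      46
add column weight_x3 = t['weight'] * 3:
     sku supplier  weight  weight_x3
0   A202  Initech       2          6
4   C102     Acme      29         87
5   C102  Soylent       9         27
7   C102    Umbra       8         24
8   A202    Umbra      38        114
9   A202   Vertex      42        126
12  A202  Soylent      46        138
group by sku, min of weight_x3:
sku
A202     6
C102    24
Name: weight_x3, dtype: int64
The sum of the resulting series is 30.

30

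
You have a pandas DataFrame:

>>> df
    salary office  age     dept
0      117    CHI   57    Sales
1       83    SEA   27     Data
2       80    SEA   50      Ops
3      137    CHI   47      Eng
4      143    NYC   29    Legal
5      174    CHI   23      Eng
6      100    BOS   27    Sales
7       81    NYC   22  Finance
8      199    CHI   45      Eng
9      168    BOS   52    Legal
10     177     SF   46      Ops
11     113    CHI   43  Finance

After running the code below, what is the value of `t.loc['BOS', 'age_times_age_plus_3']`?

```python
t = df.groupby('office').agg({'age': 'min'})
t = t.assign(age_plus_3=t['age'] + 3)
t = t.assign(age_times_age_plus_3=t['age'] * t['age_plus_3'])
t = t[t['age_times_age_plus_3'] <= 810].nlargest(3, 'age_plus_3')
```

group by office, min of age:
        age
office     
BOS      27
CHI      23
NYC      22
SEA      27
SF       46
add column age_plus_3 = t['age'] + 3:
        age  age_plus_3
office                 
BOS      27          30
CHI      23          26
NYC      22          25
SEA      27          30
SF       46          49
add column age_times_age_plus_3 = t['age'] * t['age_plus_3']:
        age  age_plus_3  age_times_age_plus_3
office                                       
BOS      27          30                   810
CHI      23          26                   598
NYC      22          25                   550
SEA      27          30                   810
SF       46          49                  2254
filter rows where age_times_age_plus_3 <= 810:
        age  age_plus_3  age_times_age_plus_3
office                                       
BOS      27          30                   810
CHI      23          26                   598
NYC      22          25                   550
SEA      27          30                   810
take 3 rows with largest age_plus_3:
        age  age_plus_3  age_times_age_plus_3
office                                       
BOS      27          30                   810
SEA      27          30                   810
CHI      23          26                   598
Finally, value at row 'BOS', column 'age_times_age_plus_3' = 810.

810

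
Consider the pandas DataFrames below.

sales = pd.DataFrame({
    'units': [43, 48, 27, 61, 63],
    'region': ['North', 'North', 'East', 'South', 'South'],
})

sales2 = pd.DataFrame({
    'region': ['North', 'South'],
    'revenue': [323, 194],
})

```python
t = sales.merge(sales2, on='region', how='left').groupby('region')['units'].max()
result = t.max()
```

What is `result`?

merge on 'region' (how='left') → 5 rows:
   units region  revenue
0     43  North    323.0
1     48  North    323.0
2     27   East      NaN
3     61  South    194.0
4     63  South    194.0
group by region, max of units:
region
East     27
North    48
South    63
Name: units, dtype: int64
The max of the resulting series is 63.

63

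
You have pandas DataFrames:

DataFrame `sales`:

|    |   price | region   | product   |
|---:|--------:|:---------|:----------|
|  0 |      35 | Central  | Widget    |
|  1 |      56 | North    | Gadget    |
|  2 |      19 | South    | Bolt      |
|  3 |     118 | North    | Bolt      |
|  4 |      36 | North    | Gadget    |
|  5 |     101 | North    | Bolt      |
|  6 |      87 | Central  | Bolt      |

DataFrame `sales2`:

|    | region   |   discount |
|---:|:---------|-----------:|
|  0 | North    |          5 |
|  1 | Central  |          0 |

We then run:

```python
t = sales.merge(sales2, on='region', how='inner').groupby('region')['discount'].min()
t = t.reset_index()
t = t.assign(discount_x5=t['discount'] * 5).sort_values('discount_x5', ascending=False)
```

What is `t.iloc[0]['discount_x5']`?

25

merge on 'region' (how='inner') → 6 rows:
   price   region product  discount
0     35  Central  Widget         0
1     56    North  Gadget         5
2    118    North    Bolt         5
3     36    North  Gadget         5
4    101    North    Bolt         5
5     87  Central    Bolt         0
group by region, min of discount:
region
Central    0
North      5
Name: discount, dtype: int64
reset_index():
    region  discount
0  Central         0
1    North         5
add column discount_x5 = t['discount'] * 5:
    region  discount  discount_x5
0  Central         0            0
1    North         5           25
sort by discount_x5 descending:
    region  discount  discount_x5
1    North         5           25
0  Central         0            0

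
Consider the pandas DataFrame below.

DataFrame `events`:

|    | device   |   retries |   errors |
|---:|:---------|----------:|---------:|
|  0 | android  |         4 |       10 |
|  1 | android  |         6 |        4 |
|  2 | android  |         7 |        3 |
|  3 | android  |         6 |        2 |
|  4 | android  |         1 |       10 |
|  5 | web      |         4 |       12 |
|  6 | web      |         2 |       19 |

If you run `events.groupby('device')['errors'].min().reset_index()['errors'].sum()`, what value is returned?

14

group by device, min of errors:
device
android     2
web        12
Name: errors, dtype: int64
reset_index():
    device  errors
0  android       2
1      web      12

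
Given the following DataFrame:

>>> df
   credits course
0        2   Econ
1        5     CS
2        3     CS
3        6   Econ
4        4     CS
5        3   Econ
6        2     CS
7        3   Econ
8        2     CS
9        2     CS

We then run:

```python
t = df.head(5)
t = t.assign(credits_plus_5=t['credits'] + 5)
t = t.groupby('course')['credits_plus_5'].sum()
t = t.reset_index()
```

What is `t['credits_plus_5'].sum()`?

take first 5 rows:
   credits course
0        2   Econ
1        5     CS
2        3     CS
3        6   Econ
4        4     CS
add column credits_plus_5 = t['credits'] + 5:
   credits course  credits_plus_5
0        2   Econ               7
1        5     CS              10
2        3     CS               8
3        6   Econ              11
4        4     CS               9
group by course, sum of credits_plus_5:
course
CS      27
Econ    18
Name: credits_plus_5, dtype: int64
reset_index():
  course  credits_plus_5
0     CS              27
1   Econ              18
The sum of column 'credits_plus_5' is 45.

45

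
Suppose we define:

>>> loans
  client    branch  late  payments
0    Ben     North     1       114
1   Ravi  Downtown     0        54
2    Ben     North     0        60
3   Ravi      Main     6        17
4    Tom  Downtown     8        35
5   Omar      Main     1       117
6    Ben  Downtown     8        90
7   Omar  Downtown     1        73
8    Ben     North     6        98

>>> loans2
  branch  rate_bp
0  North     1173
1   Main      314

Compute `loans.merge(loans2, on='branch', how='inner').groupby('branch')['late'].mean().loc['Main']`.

3.5

merge on 'branch' (how='inner') → 5 rows:
  client branch  late  payments  rate_bp
0    Ben  North     1       114     1173
1    Ben  North     0        60     1173
2   Ravi   Main     6        17      314
3   Omar   Main     1       117      314
4    Ben  North     6        98     1173
group by branch, mean of late:
branch
Main     3.500000
North    2.333333
Name: late, dtype: float64
The value at index 'Main' is 3.5.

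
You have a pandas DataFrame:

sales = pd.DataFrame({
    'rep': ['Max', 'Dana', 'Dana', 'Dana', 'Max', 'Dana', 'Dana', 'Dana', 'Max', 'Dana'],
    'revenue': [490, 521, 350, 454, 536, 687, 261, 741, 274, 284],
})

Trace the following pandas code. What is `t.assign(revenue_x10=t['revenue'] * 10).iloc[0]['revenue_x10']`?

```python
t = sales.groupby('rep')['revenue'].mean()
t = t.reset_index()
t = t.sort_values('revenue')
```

group by rep, mean of revenue:
rep
Dana    471.142857
Max     433.333333
Name: revenue, dtype: float64
reset_index():
    rep     revenue
0  Dana  471.142857
1   Max  433.333333
sort by revenue:
    rep     revenue
1   Max  433.333333
0  Dana  471.142857
add column revenue_x10 = t['revenue'] * 10:
    rep     revenue  revenue_x10
1   Max  433.333333  4333.333333
0  Dana  471.142857  4711.428571

4333.33333333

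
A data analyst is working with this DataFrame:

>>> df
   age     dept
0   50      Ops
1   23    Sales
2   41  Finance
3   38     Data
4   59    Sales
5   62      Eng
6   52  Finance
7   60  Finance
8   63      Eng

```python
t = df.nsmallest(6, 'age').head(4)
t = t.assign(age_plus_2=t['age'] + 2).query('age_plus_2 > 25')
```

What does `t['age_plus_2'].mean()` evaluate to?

take 6 rows with smallest age:
   age     dept
1   23    Sales
3   38     Data
2   41  Finance
0   50      Ops
6   52  Finance
4   59    Sales
take first 4 rows:
   age     dept
1   23    Sales
3   38     Data
2   41  Finance
0   50      Ops
add column age_plus_2 = t['age'] + 2:
   age     dept  age_plus_2
1   23    Sales          25
3   38     Data          40
2   41  Finance          43
0   50      Ops          52
filter rows where age_plus_2 > 25:
   age     dept  age_plus_2
3   38     Data          40
2   41  Finance          43
0   50      Ops          52
Finally, mean of column 'age_plus_2' = 45.0.

45.0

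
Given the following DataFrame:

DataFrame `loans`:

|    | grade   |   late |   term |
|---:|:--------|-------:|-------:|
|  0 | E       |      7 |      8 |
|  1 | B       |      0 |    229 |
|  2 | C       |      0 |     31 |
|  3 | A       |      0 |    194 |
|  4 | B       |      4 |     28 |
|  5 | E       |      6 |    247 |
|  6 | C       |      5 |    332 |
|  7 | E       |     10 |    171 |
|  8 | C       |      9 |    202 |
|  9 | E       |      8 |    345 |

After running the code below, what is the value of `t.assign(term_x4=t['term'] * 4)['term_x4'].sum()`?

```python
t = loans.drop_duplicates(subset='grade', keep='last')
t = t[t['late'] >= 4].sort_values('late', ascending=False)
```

drop duplicate grade (keep=last):
  grade  late  term
3     A     0   194
4     B     4    28
8     C     9   202
9     E     8   345
filter rows where late >= 4:
  grade  late  term
4     B     4    28
8     C     9   202
9     E     8   345
sort by late descending:
  grade  late  term
8     C     9   202
9     E     8   345
4     B     4    28
add column term_x4 = t['term'] * 4:
  grade  late  term  term_x4
8     C     9   202      808
9     E     8   345     1380
4     B     4    28      112

2300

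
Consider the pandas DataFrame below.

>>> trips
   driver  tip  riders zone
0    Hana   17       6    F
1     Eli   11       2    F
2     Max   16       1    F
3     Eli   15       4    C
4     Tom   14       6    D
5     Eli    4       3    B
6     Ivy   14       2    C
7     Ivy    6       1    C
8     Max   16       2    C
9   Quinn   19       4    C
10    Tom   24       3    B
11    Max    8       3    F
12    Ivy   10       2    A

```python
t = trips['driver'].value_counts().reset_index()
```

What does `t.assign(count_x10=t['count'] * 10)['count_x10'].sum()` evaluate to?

130

value_counts of driver:
driver
Eli      3
Max      3
Ivy      3
Tom      2
Hana     1
Quinn    1
Name: count, dtype: int64
reset_index():
  driver  count
0    Eli      3
1    Max      3
2    Ivy      3
3    Tom      2
4   Hana      1
5  Quinn      1
add column count_x10 = t['count'] * 10:
  driver  count  count_x10
0    Eli      3         30
1    Max      3         30
2    Ivy      3         30
3    Tom      2         20
4   Hana      1         10
5  Quinn      1         10
Reading off the sum of column 'count_x10', we get 130.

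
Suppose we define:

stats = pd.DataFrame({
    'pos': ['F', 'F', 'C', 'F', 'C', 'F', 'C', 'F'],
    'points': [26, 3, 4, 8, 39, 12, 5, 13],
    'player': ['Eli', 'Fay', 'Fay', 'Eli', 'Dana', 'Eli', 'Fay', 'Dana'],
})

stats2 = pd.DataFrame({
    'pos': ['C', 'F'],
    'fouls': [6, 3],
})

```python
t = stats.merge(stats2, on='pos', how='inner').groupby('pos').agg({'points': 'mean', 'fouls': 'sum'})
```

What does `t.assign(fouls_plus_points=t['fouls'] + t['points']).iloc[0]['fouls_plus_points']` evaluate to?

34.0

merge on 'pos' (how='inner') → 8 rows:
  pos  points player  fouls
0   F      26    Eli      3
1   F       3    Fay      3
2   C       4    Fay      6
3   F       8    Eli      3
4   C      39   Dana      6
5   F      12    Eli      3
6   C       5    Fay      6
7   F      13   Dana      3
group by pos: mean(points), sum(fouls):
     points  fouls
pos               
C      16.0     18
F      12.4     15
add column fouls_plus_points = t['fouls'] + t['points']:
     points  fouls  fouls_plus_points
pos                                  
C      16.0     18               34.0
F      12.4     15               27.4
Then the value at position 0, column 'fouls_plus_points': 34.0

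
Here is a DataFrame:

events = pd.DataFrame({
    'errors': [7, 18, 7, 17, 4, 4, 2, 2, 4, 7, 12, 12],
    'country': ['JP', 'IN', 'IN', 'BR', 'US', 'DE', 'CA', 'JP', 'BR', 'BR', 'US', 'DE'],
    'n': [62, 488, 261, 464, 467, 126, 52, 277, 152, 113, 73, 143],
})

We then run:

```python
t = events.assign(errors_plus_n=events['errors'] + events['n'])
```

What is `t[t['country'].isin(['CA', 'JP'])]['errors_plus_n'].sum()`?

add column errors_plus_n = events['errors'] + events['n']:
    errors country    n  errors_plus_n
0        7      JP   62             69
1       18      IN  488            506
2        7      IN  261            268
3       17      BR  464            481
4        4      US  467            471
5        4      DE  126            130
6        2      CA   52             54
7        2      JP  277            279
8        4      BR  152            156
9        7      BR  113            120
10      12      US   73             85
11      12      DE  143            155
filter rows where country in ['CA', 'JP']:
   errors country    n  errors_plus_n
0       7      JP   62             69
6       2      CA   52             54
7       2      JP  277            279

402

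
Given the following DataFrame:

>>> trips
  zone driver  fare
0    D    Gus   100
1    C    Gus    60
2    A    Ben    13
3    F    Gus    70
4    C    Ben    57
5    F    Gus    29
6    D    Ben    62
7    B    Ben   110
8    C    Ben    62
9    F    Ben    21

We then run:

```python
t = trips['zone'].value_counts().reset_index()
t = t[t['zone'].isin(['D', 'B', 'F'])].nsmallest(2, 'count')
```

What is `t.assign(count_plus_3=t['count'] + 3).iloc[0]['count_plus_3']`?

4

value_counts of zone:
zone
C    3
F    3
D    2
A    1
B    1
Name: count, dtype: int64
reset_index():
  zone  count
0    C      3
1    F      3
2    D      2
3    A      1
4    B      1
filter rows where zone in ['D', 'B', 'F']:
  zone  count
1    F      3
2    D      2
4    B      1
take 2 rows with smallest count:
  zone  count
4    B      1
2    D      2
add column count_plus_3 = t['count'] + 3:
  zone  count  count_plus_3
4    B      1             4
2    D      2             5
Hence 4.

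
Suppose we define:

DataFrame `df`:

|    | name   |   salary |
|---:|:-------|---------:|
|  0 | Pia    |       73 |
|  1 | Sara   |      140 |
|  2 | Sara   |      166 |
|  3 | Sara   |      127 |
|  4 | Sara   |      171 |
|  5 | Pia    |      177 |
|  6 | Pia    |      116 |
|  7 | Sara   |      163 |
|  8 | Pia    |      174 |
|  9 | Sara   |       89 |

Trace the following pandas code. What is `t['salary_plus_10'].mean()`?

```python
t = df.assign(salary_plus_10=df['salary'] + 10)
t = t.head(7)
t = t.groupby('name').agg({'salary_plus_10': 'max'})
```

add column salary_plus_10 = df['salary'] + 10:
   name  salary  salary_plus_10
0   Pia      73              83
1  Sara     140             150
2  Sara     166             176
3  Sara     127             137
4  Sara     171             181
5   Pia     177             187
6   Pia     116             126
7  Sara     163             173
8   Pia     174             184
9  Sara      89              99
take first 7 rows:
   name  salary  salary_plus_10
0   Pia      73              83
1  Sara     140             150
2  Sara     166             176
3  Sara     127             137
4  Sara     171             181
5   Pia     177             187
6   Pia     116             126
group by name, max of salary_plus_10:
      salary_plus_10
name                
Pia              187
Sara             181

184.0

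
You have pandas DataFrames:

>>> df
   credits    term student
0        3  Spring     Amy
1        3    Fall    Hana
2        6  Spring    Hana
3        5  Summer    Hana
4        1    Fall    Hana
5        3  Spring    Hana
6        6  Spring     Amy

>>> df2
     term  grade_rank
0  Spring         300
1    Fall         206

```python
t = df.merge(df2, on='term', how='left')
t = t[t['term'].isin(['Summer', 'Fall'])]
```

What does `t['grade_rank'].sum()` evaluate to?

merge on 'term' (how='left') → 7 rows:
   credits    term student  grade_rank
0        3  Spring     Amy       300.0
1        3    Fall    Hana       206.0
2        6  Spring    Hana       300.0
3        5  Summer    Hana         NaN
4        1    Fall    Hana       206.0
5        3  Spring    Hana       300.0
6        6  Spring     Amy       300.0
filter rows where term in ['Summer', 'Fall']:
   credits    term student  grade_rank
1        3    Fall    Hana       206.0
3        5  Summer    Hana         NaN
4        1    Fall    Hana       206.0

412.0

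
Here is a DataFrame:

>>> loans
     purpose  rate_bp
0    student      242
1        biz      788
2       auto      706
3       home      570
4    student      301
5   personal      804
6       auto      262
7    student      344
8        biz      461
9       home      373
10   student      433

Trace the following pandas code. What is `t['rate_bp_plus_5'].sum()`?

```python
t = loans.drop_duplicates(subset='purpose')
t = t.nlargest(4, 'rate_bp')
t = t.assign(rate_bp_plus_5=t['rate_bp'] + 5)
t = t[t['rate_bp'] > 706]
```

drop duplicate purpose (keep=first):
    purpose  rate_bp
0   student      242
1       biz      788
2      auto      706
3      home      570
5  personal      804
take 4 rows with largest rate_bp:
    purpose  rate_bp
5  personal      804
1       biz      788
2      auto      706
3      home      570
add column rate_bp_plus_5 = t['rate_bp'] + 5:
    purpose  rate_bp  rate_bp_plus_5
5  personal      804             809
1       biz      788             793
2      auto      706             711
3      home      570             575
filter rows where rate_bp > 706:
    purpose  rate_bp  rate_bp_plus_5
5  personal      804             809
1       biz      788             793
sum of column 'rate_bp_plus_5' → 1602

1602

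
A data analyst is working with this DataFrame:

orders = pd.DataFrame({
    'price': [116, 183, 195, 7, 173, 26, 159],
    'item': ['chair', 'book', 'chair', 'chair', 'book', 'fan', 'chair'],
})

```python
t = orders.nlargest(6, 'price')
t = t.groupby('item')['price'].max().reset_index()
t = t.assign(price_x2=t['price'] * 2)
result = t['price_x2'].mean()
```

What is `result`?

take 6 rows with largest price:
   price   item
2    195  chair
1    183   book
4    173   book
6    159  chair
0    116  chair
5     26    fan
group by item, max of price:
item
book     183
chair    195
fan       26
Name: price, dtype: int64
reset_index():
    item  price
0   book    183
1  chair    195
2    fan     26
add column price_x2 = t['price'] * 2:
    item  price  price_x2
0   book    183       366
1  chair    195       390
2    fan     26        52
The mean of column 'price_x2' is 269.333333333.

269.333333333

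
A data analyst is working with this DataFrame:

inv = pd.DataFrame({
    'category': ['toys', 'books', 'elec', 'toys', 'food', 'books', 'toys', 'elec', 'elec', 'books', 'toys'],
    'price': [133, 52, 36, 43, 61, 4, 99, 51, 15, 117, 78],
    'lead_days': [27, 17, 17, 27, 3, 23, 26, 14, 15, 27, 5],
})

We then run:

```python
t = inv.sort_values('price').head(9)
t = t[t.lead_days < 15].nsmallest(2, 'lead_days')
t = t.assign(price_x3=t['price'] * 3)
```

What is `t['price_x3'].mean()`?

208.5

sort by price:
   category  price  lead_days
5     books      4         23
8      elec     15         15
2      elec     36         17
3      toys     43         27
7      elec     51         14
1     books     52         17
4      food     61          3
10     toys     78          5
6      toys     99         26
9     books    117         27
0      toys    133         27
take first 9 rows:
   category  price  lead_days
5     books      4         23
8      elec     15         15
2      elec     36         17
3      toys     43         27
7      elec     51         14
1     books     52         17
4      food     61          3
10     toys     78          5
6      toys     99         26
filter rows where lead_days < 15:
   category  price  lead_days
7      elec     51         14
4      food     61          3
10     toys     78          5
take 2 rows with smallest lead_days:
   category  price  lead_days
4      food     61          3
10     toys     78          5
add column price_x3 = t['price'] * 3:
   category  price  lead_days  price_x3
4      food     61          3       183
10     toys     78          5       234
Reading off the mean of column 'price_x3', we get 208.5.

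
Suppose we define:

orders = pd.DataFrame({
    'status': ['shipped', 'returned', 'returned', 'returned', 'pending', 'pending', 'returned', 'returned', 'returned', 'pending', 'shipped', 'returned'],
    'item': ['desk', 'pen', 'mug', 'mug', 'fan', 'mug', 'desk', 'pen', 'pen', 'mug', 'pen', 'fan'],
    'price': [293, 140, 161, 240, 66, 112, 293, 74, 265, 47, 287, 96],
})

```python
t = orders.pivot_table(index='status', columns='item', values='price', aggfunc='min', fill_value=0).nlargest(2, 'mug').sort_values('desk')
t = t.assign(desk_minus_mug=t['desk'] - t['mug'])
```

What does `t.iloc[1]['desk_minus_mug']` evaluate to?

132

pivot: rows=status, cols=item, min(price):
item      desk  fan  mug  pen
status                       
pending      0   66   47    0
returned   293   96  161   74
shipped    293    0    0  287
take 2 rows with largest mug:
item      desk  fan  mug  pen
status                       
returned   293   96  161   74
pending      0   66   47    0
sort by desk:
item      desk  fan  mug  pen
status                       
pending      0   66   47    0
returned   293   96  161   74
add column desk_minus_mug = t['desk'] - t['mug']:
item      desk  fan  mug  pen  desk_minus_mug
status                                       
pending      0   66   47    0             -47
returned   293   96  161   74             132
The value at position 1, column 'desk_minus_mug' is 132.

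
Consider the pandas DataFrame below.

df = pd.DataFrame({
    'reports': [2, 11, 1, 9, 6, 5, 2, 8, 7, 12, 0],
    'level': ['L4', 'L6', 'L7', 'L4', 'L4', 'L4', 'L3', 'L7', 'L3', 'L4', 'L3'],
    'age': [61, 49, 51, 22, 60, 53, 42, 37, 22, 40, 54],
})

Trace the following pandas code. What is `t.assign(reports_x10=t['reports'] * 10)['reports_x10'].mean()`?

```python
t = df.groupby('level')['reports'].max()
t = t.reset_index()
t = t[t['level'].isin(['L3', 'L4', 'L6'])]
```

100.0

group by level, max of reports:
level
L3     7
L4    12
L6    11
L7     8
Name: reports, dtype: int64
reset_index():
  level  reports
0    L3        7
1    L4       12
2    L6       11
3    L7        8
filter rows where level in ['L3', 'L4', 'L6']:
  level  reports
0    L3        7
1    L4       12
2    L6       11
add column reports_x10 = t['reports'] * 10:
  level  reports  reports_x10
0    L3        7           70
1    L4       12          120
2    L6       11          110
Taking the mean of column 'reports_x10' gives 100.0.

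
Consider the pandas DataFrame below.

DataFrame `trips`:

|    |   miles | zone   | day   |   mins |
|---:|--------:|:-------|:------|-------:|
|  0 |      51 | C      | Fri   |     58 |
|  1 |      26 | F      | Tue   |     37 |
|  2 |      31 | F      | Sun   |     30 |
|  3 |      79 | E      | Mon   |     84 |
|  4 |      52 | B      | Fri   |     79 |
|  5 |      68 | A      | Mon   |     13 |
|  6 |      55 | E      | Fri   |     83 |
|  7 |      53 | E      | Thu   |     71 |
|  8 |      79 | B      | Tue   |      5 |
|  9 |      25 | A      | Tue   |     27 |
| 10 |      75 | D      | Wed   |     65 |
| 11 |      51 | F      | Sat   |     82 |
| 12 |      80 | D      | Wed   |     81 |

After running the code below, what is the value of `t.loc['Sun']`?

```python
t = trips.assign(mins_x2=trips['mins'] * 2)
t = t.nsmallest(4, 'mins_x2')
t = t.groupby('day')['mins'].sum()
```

add column mins_x2 = trips['mins'] * 2:
    miles zone  day  mins  mins_x2
0      51    C  Fri    58      116
1      26    F  Tue    37       74
2      31    F  Sun    30       60
3      79    E  Mon    84      168
4      52    B  Fri    79      158
5      68    A  Mon    13       26
6      55    E  Fri    83      166
7      53    E  Thu    71      142
8      79    B  Tue     5       10
9      25    A  Tue    27       54
10     75    D  Wed    65      130
11     51    F  Sat    82      164
12     80    D  Wed    81      162
take 4 rows with smallest mins_x2:
   miles zone  day  mins  mins_x2
8     79    B  Tue     5       10
5     68    A  Mon    13       26
9     25    A  Tue    27       54
2     31    F  Sun    30       60
group by day, sum of mins:
day
Mon    13
Sun    30
Tue    32
Name: mins, dtype: int64
Taking the value at index 'Sun' gives 30.

30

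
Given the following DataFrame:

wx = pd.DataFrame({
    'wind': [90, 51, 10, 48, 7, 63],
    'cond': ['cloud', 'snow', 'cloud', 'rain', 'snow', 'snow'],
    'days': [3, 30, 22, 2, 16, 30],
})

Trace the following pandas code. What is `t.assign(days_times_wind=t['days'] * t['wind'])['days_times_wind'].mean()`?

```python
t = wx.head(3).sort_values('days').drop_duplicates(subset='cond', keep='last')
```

875.0

take first 3 rows:
   wind   cond  days
0    90  cloud     3
1    51   snow    30
2    10  cloud    22
sort by days:
   wind   cond  days
0    90  cloud     3
2    10  cloud    22
1    51   snow    30
drop duplicate cond (keep=last):
   wind   cond  days
2    10  cloud    22
1    51   snow    30
add column days_times_wind = t['days'] * t['wind']:
   wind   cond  days  days_times_wind
2    10  cloud    22              220
1    51   snow    30             1530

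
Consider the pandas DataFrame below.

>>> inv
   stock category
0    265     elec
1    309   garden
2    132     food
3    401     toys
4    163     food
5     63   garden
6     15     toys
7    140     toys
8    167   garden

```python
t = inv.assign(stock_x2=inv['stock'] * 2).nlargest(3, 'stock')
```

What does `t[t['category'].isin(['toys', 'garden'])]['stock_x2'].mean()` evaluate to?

710.0

add column stock_x2 = inv['stock'] * 2:
   stock category  stock_x2
0    265     elec       530
1    309   garden       618
2    132     food       264
3    401     toys       802
4    163     food       326
5     63   garden       126
6     15     toys        30
7    140     toys       280
8    167   garden       334
take 3 rows with largest stock:
   stock category  stock_x2
3    401     toys       802
1    309   garden       618
0    265     elec       530
filter rows where category in ['toys', 'garden']:
   stock category  stock_x2
3    401     toys       802
1    309   garden       618
Taking the mean of column 'stock_x2' gives 710.0.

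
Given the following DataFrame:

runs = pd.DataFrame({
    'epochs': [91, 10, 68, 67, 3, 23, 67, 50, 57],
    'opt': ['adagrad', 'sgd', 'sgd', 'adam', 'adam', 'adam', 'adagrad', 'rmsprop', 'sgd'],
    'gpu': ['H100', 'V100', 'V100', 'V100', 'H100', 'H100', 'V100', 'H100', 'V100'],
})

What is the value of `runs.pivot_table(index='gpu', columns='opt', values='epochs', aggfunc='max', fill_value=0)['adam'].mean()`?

pivot: rows=gpu, cols=opt, max(epochs):
opt   adagrad  adam  rmsprop  sgd
gpu                              
H100       91    23       50    0
V100       67    67        0   68
Reading off the mean of column 'adam', we get 45.0.

45.0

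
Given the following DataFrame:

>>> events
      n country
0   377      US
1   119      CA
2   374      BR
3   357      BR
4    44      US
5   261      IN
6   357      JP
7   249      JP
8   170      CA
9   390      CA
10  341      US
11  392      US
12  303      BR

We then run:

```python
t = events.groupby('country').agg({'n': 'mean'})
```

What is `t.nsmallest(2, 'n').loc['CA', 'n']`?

226.333333333

group by country, mean of n:
                  n
country            
BR       344.666667
CA       226.333333
IN       261.000000
JP       303.000000
US       288.500000
take 2 rows with smallest n:
                  n
country            
CA       226.333333
IN       261.000000
Finally, value at row 'CA', column 'n' = 226.333333333.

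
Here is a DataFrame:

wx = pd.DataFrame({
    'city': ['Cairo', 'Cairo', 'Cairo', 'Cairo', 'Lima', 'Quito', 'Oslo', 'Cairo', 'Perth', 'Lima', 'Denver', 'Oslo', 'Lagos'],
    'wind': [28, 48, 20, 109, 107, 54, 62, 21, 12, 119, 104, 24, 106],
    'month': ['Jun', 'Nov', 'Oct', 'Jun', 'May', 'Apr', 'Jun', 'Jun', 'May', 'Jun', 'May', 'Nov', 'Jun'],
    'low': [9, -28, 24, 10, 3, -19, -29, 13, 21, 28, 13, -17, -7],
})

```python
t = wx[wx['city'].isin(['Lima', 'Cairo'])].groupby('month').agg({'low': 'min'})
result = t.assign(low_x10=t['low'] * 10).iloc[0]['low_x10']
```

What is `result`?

90

filter rows where city in ['Lima', 'Cairo']:
    city  wind month  low
0  Cairo    28   Jun    9
1  Cairo    48   Nov  -28
2  Cairo    20   Oct   24
3  Cairo   109   Jun   10
4   Lima   107   May    3
7  Cairo    21   Jun   13
9   Lima   119   Jun   28
group by month, min of low:
       low
month     
Jun      9
May      3
Nov    -28
Oct     24
add column low_x10 = t['low'] * 10:
       low  low_x10
month              
Jun      9       90
May      3       30
Nov    -28     -280
Oct     24      240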